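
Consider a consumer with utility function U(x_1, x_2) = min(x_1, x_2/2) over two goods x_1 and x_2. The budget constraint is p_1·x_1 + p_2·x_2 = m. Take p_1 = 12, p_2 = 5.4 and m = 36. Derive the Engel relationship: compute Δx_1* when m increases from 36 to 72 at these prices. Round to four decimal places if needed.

Δx_1* = 1.5789

Leontief preferences: the optimum is at the kink where x_1/1 = x_2/2, i.e. x_2 = 2·x_1.
Budget: p_1·x_1 + p_2·2·x_1 = m, so (p_1 + 2·p_2)·x_1 = m.
Demand: x_1*(p_1,p_2,m) = m/(p_1 + 2·p_2), x_2* = 2·m/(p_1 + 2·p_2).
Here 12 + 2·5.4 = 22.8, giving x_1* = 1.5789.
At m' = 72: x_1* = 3.1579. Change: 3.1579 − 1.5789 = 1.5789.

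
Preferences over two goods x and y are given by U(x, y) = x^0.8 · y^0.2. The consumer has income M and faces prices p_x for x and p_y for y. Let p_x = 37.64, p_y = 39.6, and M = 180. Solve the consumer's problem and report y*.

y* = 0.9091

Demand: x*(p_x,p_y,M) = 0.8·M/p_x and y* = 0.2·M/p_y.
At p_x=37.64, p_y=39.6, M=180: y* = 0.2·180/39.6 = 0.9091.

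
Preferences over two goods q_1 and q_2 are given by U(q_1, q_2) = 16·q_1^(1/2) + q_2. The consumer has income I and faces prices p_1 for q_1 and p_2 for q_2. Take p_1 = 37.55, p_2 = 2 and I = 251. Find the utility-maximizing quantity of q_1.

q_1* = 0.1816

Set MRS = p_1/p_2: 8·q_1^(−1/2) = p_1/p_2.
Thus q_1* = (8·p_2/p_1)² — independent of I — with the rest of income spent on q_2.
Plugging in: q_1* = (8·2/37.55)² = 0.1816.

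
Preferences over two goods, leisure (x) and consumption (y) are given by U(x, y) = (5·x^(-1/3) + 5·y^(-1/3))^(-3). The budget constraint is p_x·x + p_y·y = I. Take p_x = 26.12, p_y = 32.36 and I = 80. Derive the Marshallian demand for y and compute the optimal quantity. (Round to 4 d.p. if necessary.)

Numerically y/x = 0.851576, so x* = 80/(26.12 + 32.36·0.851576) = 1.4904 and y* = 0.851576·1.4904 = 1.2692.

y* = 1.2692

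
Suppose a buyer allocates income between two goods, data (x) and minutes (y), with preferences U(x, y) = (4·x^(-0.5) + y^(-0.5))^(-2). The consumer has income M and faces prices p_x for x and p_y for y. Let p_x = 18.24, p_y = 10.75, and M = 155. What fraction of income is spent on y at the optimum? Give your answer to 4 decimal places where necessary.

share on y = 0.2497

MRS = MU_x/MU_y = 4·(y/x)^(1.5). Set equal to p_x/p_y.
Solve for the ratio: y/x = [(1/4)·p_x/p_y]^(2/3).
Substitute y = (y/x)·x into the budget: x* = M/(p_x + p_y·(y/x)).
Numerically y/x = 0.564552, so x* = 155/(18.24 + 10.75·0.564552) = 6.3763 and y* = 0.564552·6.3763 = 3.5997.
Expenditure on y: 10.75·3.5997 = 38.6971; share = 0.2497.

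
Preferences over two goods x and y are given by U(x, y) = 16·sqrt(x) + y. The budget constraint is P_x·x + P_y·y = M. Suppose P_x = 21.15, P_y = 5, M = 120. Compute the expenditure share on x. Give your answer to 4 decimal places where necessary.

share on x = 0.6304

MU_x = 8/√x, MU_y = 1. Tangency: 8/√x = P_x/P_y.
Thus x* = (8·P_y/P_x)² — independent of M — with the rest of income spent on y.
Plugging in: x* = (8·5/21.15)² = 3.5768, y* = 8.87.
Expenditure on x: 21.15·3.5768 = 75.6501; share = 0.6304.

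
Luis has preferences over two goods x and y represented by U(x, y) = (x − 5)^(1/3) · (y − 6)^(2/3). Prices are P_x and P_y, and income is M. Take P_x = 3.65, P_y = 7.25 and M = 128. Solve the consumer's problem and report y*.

y* = 12.092

MRS = (1/2)·(y−6)/(x−5). Tangency with P_x/P_y gives y−6 = 2·(P_x/P_y)·(x−5).
Substituting into the budget: x* = 5 + 1/3·(M − 5·P_x − 6·P_y)/P_x, and y* = 6 + 2/3·(…)/P_y.
Discretionary income = 128 − 5·3.65 − 6·7.25 = 66.25; y* = 6 + 2/3·66.25/7.25 = 12.092.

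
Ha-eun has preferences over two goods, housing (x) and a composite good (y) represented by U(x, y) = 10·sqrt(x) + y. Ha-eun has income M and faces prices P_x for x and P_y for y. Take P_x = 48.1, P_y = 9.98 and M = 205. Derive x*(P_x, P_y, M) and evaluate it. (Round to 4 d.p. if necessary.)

Utility is quasi-linear in y; the FOC for x is 5/√x = P_x/P_y.
Solve: √x = 5·P_y/P_x, so x*(P_x,P_y) = (5·P_y/P_x)², and y* = (M − P_x·x*)/P_y.
Plugging in: x* = (5·9.98/48.1)² = 1.0762.

x* = 1.0762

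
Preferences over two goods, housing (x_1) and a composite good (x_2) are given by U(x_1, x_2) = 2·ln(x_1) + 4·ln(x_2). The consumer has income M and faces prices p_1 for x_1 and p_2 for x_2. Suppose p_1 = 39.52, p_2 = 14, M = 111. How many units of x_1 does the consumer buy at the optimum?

x_1* = 0.9362

The MRS is (1/2)·x_2/x_1. Set MRS = p_1/p_2.
Rearranging, p_2·x_2 = 2·p_1·x_1. Substituting into the budget gives p_1·x_1·(1 + 2) = M.
Demand: x_1*(p_1,p_2,M) = 1/3·M/p_1 and x_2* = 2/3·M/p_2.
At p_1=39.52, p_2=14, M=111: x_1* = 1/3·111/39.52 = 0.9362.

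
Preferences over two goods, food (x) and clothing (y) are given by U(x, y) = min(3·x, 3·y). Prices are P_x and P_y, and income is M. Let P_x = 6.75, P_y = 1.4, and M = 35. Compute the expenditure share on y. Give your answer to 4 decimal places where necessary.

Leontief preferences: the optimum is at the kink where x/3 = y/3, i.e. y = x.
Budget: P_x·x + P_y·x = M, so (3·P_x + 3·P_y)·x = 3·M.
Demand: x*(P_x,P_y,M) = 3·M/(3·P_x + 3·P_y), y* = 3·M/(3·P_x + 3·P_y).
Here 3·6.75 + 3·1.4 = 24.45, giving x* = 4.2945 and y* = 4.2945.
Expenditure on y: 1.4·4.2945 = 6.0123; share = 0.1718.

share on y = 0.1718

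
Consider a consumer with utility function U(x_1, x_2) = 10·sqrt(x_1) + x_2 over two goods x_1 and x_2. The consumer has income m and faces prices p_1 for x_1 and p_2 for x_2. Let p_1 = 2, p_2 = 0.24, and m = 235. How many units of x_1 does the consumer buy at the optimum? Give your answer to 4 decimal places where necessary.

Solve: √x_1 = 5·p_2/p_1, so x_1*(p_1,p_2) = (5·p_2/p_1)², and x_2* = (m − p_1·x_1*)/p_2.
Plugging in: x_1* = (5·0.24/2)² = 0.36.

x_1* = 0.36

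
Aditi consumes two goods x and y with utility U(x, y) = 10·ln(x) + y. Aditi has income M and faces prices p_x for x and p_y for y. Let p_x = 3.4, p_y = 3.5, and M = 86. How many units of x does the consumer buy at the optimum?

x* = 10.2941

Set MRS = p_x/p_y: (10/x)/1 = p_x/p_y.
So x*(p_x,p_y) = 10·p_y/p_x, independent of income; and y* = (M − 10·p_y)/p_y.
At the given prices: x* = 10·3.5/3.4 = 10.2941.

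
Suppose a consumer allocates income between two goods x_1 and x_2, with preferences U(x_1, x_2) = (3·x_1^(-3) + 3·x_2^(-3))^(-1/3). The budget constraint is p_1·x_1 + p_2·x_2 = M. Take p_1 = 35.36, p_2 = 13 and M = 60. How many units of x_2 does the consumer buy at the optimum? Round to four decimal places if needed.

From the CES first-order condition, (x_2/x_1)^(4) = p_1/p_2.
Hence x_2/x_1 = (p_1/p_2)^(1/(4)), i.e. raised to the 0.25 power.
With the ratio pinned down, the budget gives x_1* = M/(p_1 + p_2·(x_2/x_1)) and x_2* = (x_2/x_1)·x_1*.
Numerically x_2/x_1 = 1.284228, so x_1* = 60/(35.36 + 13·1.284228) = 1.1526 and x_2* = 1.284228·1.1526 = 1.4802.

x_2* = 1.4802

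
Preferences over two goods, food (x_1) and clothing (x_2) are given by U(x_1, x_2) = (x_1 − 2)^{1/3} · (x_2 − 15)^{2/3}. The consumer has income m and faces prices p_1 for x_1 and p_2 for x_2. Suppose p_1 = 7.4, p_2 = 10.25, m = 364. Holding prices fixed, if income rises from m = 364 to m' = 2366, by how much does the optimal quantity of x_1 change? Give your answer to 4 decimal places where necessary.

Let x_1' = x_1−2, x_2' = x_2−15. MRS = (1/2)·x_2'/x_1' = p_1/p_2.
After buying the subsistence bundle (2, 15), a share 1/3 of the remaining income goes to x_1: x_1* = 2 + 1/3·(m − 2p_1 − 15p_2)/p_1.
Discretionary income = 364 − 2·7.4 − 15·10.25 = 195.45; x_1* = 2 + 1/3·195.45/7.4 = 10.8041.
At m' = 2366: x_1* = 100.9842. Change: 100.9842 − 10.8041 = 90.1802.

Δx_1* = 90.1802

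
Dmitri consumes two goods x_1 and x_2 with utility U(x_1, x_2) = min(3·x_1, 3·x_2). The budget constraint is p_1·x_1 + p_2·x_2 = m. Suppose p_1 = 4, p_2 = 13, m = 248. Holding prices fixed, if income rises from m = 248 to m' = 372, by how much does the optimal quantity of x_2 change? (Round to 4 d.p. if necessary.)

Here 3·4 + 3·13 = 51, giving x_2* = 14.5882.
At m' = 372: x_2* = 21.8824. Change: 21.8824 − 14.5882 = 7.2941.

Δx_2* = 7.2941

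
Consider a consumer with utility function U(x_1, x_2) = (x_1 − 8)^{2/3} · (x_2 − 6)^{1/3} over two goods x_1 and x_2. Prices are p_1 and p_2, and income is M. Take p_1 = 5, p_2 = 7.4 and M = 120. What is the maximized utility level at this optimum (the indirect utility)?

V = 3.3059

Substituting into the budget: x_1* = 8 + 2/3·(M − 8·p_1 − 6·p_2)/p_1, and x_2* = 6 + 1/3·(…)/p_2.
Discretionary income = 120 − 8·5 − 6·7.4 = 35.6; x_1* = 8 + 2/3·35.6/5 = 12.7467; x_2* = 6 + 1/3·35.6/7.4 = 7.6036.
Utility at the optimum: U(12.7467, 7.6036) = 3.3059.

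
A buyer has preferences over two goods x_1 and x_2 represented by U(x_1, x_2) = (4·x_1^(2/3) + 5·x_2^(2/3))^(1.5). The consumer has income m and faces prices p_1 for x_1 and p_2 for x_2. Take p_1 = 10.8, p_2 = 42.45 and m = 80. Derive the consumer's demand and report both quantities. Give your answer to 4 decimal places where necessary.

With the ratio pinned down, the budget gives x_1* = m/(p_1 + p_2·(x_2/x_1)) and x_2* = (x_2/x_1)·x_1*.
Numerically x_2/x_1 = 0.032164, so x_1* = 80/(10.8 + 42.45·0.032164) = 6.5761 and x_2* = 0.032164·6.5761 = 0.2115.

x_1* = 6.5761, x_2* = 0.2115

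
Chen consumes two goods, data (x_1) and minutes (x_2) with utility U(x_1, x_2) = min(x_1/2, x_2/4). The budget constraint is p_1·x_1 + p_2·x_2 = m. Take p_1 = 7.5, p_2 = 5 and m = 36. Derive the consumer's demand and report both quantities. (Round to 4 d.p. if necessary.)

x_1* = 2.0571, x_2* = 4.1143

Leontief preferences: the optimum is at the kink where x_1/2 = x_2/4, i.e. x_2 = 2·x_1.
Budget: p_1·x_1 + p_2·2·x_1 = m, so (2·p_1 + 4·p_2)·x_1 = 2·m.
Demand: x_1*(p_1,p_2,m) = 2·m/(2·p_1 + 4·p_2), x_2* = 4·m/(2·p_1 + 4·p_2).
Here 2·7.5 + 4·5 = 35, giving x_1* = 2.0571 and x_2* = 4.1143.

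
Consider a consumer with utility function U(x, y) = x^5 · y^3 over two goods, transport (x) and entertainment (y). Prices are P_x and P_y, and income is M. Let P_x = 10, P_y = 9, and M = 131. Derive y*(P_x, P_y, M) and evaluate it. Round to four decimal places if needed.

y* = 5.4583

Demand: x*(P_x,P_y,M) = 0.625·M/P_x and y* = 0.375·M/P_y.
At P_x=10, P_y=9, M=131: y* = 0.375·131/9 = 5.4583.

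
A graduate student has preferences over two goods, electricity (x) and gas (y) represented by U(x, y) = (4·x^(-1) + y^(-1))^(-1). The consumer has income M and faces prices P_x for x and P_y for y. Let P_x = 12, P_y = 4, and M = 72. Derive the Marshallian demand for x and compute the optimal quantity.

From the CES first-order condition, 4·(y/x)^(2) = P_x/P_y.
Solve for the ratio: y/x = [(1/4)·P_x/P_y]^(0.5).
Substitute y = (y/x)·x into the budget: x* = M/(P_x + P_y·(y/x)).
Numerically y/x = 0.866025, so x* = 72/(12 + 4·0.866025) = 4.6559.

x* = 4.6559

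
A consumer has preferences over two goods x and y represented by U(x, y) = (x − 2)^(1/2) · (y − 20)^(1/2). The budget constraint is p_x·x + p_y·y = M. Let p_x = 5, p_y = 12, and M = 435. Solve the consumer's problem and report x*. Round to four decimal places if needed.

Let x' = x−2, y' = y−20. MRS = y'/x' = p_x/p_y.
Substituting into the budget: x* = 2 + 0.5·(M − 2·p_x − 20·p_y)/p_x, and y* = 20 + 0.5·(…)/p_y.
Discretionary income = 435 − 2·5 − 20·12 = 185; x* = 2 + 0.5·185/5 = 20.5.

x* = 20.5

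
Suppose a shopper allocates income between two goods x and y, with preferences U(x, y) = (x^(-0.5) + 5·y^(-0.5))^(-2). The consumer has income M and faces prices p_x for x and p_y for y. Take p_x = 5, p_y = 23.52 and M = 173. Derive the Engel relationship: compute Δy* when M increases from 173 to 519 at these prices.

Δy* = 12.2172

From the CES first-order condition, (1/5)·(y/x)^(1.5) = p_x/p_y.
Hence y/x = (5·p_x/p_y)^(1/(1.5)), i.e. raised to the 2/3 power.
With the ratio pinned down, the budget gives x* = M/(p_x + p_y·(y/x)) and y* = (y/x)·x*.
Numerically y/x = 1.041522, so x* = 173/(5 + 23.52·1.041522) = 5.8651 and y* = 1.041522·5.8651 = 6.1086.
At M' = 519: y* = 18.3258. Change: 18.3258 − 6.1086 = 12.2172.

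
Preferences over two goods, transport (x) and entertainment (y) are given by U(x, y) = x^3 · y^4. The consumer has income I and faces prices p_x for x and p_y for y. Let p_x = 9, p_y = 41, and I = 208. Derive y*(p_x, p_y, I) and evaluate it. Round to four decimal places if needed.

y* = 2.899

Tangency: MRS = (3/4)·y/x = p_x/p_y.
So 3·p_y·y = 4·p_x·x; combined with the budget, a share 3/7 of income goes to x.
Demand: x*(p_x,p_y,I) = 3/7·I/p_x and y* = 4/7·I/p_y.
At p_x=9, p_y=41, I=208: y* = 4/7·208/41 = 2.899.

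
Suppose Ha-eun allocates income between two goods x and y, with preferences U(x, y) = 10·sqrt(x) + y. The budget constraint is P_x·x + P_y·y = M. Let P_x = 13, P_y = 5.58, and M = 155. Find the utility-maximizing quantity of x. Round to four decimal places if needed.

MU_x = 5/√x, MU_y = 1. Tangency: 5/√x = P_x/P_y.
Solve: √x = 5·P_y/P_x, so x*(P_x,P_y) = (5·P_y/P_x)², and y* = (M − P_x·x*)/P_y.
Plugging in: x* = (5·5.58/13)² = 4.606.

x* = 4.606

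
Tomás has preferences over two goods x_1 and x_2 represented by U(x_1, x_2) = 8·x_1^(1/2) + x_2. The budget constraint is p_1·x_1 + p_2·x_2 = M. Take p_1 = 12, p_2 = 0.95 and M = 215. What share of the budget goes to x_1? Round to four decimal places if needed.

Set MRS = p_1/p_2: 4·x_1^(−1/2) = p_1/p_2.
Solve: √x_1 = 4·p_2/p_1, so x_1*(p_1,p_2) = (4·p_2/p_1)², and x_2* = (M − p_1·x_1*)/p_2.
Plugging in: x_1* = (4·0.95/12)² = 0.1003, x_2* = 225.0491.
Expenditure on x_1: 12·0.1003 = 1.2033; share = 0.0056.

share on x_1 = 0.0056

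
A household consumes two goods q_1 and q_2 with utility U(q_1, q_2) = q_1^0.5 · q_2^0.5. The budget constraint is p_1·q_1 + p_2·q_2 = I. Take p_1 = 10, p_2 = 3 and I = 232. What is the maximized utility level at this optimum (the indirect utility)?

V = 21.1786

Tangency: MRS = q_2/q_1 = p_1/p_2.
Rearranging, p_2·q_2 = p_1·q_1. Substituting into the budget gives p_1·q_1·(1 + 1) = I.
Demand: q_1*(p_1,p_2,I) = 0.5·I/p_1 and q_2* = 0.5·I/p_2.
At p_1=10, p_2=3, I=232: q_1* = 0.5·232/10 = 11.6, q_2* = 38.6667.
Utility at the optimum: U(11.6, 38.6667) = 21.1786.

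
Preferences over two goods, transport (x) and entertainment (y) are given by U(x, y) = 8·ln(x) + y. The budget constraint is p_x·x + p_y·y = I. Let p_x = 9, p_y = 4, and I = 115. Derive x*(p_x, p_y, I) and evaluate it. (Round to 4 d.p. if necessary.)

x* = 3.5556

Set MRS = p_x/p_y: (8/x)/1 = p_x/p_y.
So x*(p_x,p_y) = 8·p_y/p_x, independent of income; and y* = (I − 8·p_y)/p_y.
At the given prices: x* = 8·4/9 = 3.5556.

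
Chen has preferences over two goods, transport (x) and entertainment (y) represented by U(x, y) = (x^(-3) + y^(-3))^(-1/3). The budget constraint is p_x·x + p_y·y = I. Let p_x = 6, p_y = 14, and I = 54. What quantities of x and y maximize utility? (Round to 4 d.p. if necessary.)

x* = 3.1164, y* = 2.5215

MU_x ∝ x^(-4), MU_y ∝ y^(-4), so MRS = (y/x)^(4) = p_x/p_y.
Hence y/x = (p_x/p_y)^(1/(4)), i.e. raised to the 0.25 power.
With the ratio pinned down, the budget gives x* = I/(p_x + p_y·(y/x)) and y* = (y/x)·x*.
Numerically y/x = 0.809107, so x* = 54/(6 + 14·0.809107) = 3.1164 and y* = 0.809107·3.1164 = 2.5215.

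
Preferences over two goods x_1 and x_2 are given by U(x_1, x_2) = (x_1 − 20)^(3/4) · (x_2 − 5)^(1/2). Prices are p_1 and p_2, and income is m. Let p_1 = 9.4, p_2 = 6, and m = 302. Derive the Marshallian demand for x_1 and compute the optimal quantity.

x_1* = 25.3617

This is Cobb-Douglas in (x_1−20, x_2−5): tangency gives 0.75·p_2·(x_2−5) = 0.5·p_1·(x_1−20).
After buying the subsistence bundle (20, 5), a share 0.6 of the remaining income goes to x_1: x_1* = 20 + 0.6·(m − 20p_1 − 5p_2)/p_1.
Discretionary income = 302 − 20·9.4 − 5·6 = 84; x_1* = 20 + 0.6·84/9.4 = 25.3617.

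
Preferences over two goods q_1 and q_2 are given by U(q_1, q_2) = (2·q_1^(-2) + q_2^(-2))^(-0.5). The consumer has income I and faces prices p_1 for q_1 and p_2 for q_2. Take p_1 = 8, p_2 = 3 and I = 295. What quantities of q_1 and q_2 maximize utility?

q_1* = 26.1017, q_2* = 28.7287

From the CES first-order condition, 2·(q_2/q_1)^(3) = p_1/p_2.
Hence q_2/q_1 = ((1/2)·p_1/p_2)^(1/(3)), i.e. raised to the 1/3 power.
Substitute q_2 = (q_2/q_1)·q_1 into the budget: q_1* = I/(p_1 + p_2·(q_2/q_1)).
Numerically q_2/q_1 = 1.100642, so q_1* = 295/(8 + 3·1.100642) = 26.1017 and q_2* = 1.100642·26.1017 = 28.7287.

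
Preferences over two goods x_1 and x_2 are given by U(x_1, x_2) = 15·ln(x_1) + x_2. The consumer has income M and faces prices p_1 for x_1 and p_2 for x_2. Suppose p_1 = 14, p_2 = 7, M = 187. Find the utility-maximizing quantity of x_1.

x_1* = 7.5

So x_1*(p_1,p_2) = 15·p_2/p_1, independent of income; and x_2* = (M − 15·p_2)/p_2.
At the given prices: x_1* = 15·7/14 = 7.5.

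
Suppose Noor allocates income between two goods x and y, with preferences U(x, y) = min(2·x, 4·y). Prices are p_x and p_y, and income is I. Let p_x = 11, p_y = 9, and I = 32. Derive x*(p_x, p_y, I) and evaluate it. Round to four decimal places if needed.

With perfect complements, no substitution: consume in ratio x:y = 4:2.
Budget: p_x·x + p_y·(1/2)·x = I, so (4·p_x + 2·p_y)·x = 4·I.
Demand: x*(p_x,p_y,I) = 4·I/(4·p_x + 2·p_y), y* = 2·I/(4·p_x + 2·p_y).
Here 4·11 + 2·9 = 62, giving x* = 2.0645.

x* = 2.0645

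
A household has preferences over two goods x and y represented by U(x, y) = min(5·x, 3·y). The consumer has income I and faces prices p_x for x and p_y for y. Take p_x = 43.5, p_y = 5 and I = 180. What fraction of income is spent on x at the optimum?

share on x = 0.8392

Demand: x*(p_x,p_y,I) = 3·I/(3·p_x + 5·p_y), y* = 5·I/(3·p_x + 5·p_y).
Here 3·43.5 + 5·5 = 155.5, giving x* = 3.4727 and y* = 5.7878.
Expenditure on x: 43.5·3.4727 = 151.0611; share = 0.8392.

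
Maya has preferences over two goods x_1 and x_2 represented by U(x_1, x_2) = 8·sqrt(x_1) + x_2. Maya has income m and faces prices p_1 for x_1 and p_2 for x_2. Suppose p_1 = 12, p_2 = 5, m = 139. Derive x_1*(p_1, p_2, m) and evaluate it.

x_1* = 2.7778

Set MRS = p_1/p_2: 4·x_1^(−1/2) = p_1/p_2.
Thus x_1* = (4·p_2/p_1)² — independent of m — with the rest of income spent on x_2.
Plugging in: x_1* = (4·5/12)² = 2.7778.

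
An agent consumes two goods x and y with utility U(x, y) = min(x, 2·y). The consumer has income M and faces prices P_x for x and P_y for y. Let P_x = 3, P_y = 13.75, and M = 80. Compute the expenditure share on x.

share on x = 0.3038

Leontief preferences: the optimum is at the kink where x/2 = y/1, i.e. y = (1/2)·x.
Budget: P_x·x + P_y·(1/2)·x = M, so (2·P_x + P_y)·x = 2·M.
Demand: x*(P_x,P_y,M) = 2·M/(2·P_x + P_y), y* = M/(2·P_x + P_y).
Here 2·3 + 13.75 = 19.75, giving x* = 8.1013 and y* = 4.0506.
Expenditure on x: 3·8.1013 = 24.3038; share = 0.3038.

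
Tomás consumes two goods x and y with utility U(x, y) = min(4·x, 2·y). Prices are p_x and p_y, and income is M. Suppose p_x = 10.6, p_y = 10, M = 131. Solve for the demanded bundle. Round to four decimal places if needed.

With perfect complements, no substitution: consume in ratio x:y = 2:4.
Budget: p_x·x + p_y·2·x = M, so (2·p_x + 4·p_y)·x = 2·M.
Demand: x*(p_x,p_y,M) = 2·M/(2·p_x + 4·p_y), y* = 4·M/(2·p_x + 4·p_y).
Here 2·10.6 + 4·10 = 61.2, giving x* = 4.281 and y* = 8.5621.

x* = 4.281, y* = 8.5621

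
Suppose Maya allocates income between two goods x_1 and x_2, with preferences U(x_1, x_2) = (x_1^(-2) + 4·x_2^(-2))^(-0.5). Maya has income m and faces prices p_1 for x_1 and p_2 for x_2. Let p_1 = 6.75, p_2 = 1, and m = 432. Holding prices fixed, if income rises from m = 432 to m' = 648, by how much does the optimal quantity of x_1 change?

Δx_1* = 22.1538

MRS = MU_x_1/MU_x_2 = (1/4)·(x_2/x_1)^(3). Set equal to p_1/p_2.
Solve for the ratio: x_2/x_1 = [4·p_1/p_2]^(1/3).
With the ratio pinned down, the budget gives x_1* = m/(p_1 + p_2·(x_2/x_1)) and x_2* = (x_2/x_1)·x_1*.
Numerically x_2/x_1 = 3, so x_1* = 432/(6.75 + 1·3) = 44.3077.
At m' = 648: x_1* = 66.4615. Change: 66.4615 − 44.3077 = 22.1538.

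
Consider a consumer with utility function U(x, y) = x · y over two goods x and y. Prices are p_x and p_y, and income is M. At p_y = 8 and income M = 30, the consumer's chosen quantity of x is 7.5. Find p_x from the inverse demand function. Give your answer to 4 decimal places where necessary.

Tangency: MRS = y/x = p_x/p_y.
So p_y·y = p_x·x; combined with the budget, a share 0.5 of income goes to x.
Demand: x*(p_x,p_y,M) = 0.5·M/p_x and y* = 0.5·M/p_y.
Set x* = 7.5 in the demand function and solve for p_x: p_x = 2.

p_x = 2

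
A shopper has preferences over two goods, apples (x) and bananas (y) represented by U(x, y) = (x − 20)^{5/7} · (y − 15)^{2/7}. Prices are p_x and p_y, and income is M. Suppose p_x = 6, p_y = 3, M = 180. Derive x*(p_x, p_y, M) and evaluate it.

x* = 21.7857

Discretionary income = 180 − 20·6 − 15·3 = 15; x* = 20 + 5/7·15/6 = 21.7857.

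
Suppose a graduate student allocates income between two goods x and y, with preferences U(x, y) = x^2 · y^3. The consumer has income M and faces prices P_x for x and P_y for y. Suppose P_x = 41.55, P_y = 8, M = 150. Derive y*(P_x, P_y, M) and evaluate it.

The MRS is (2/3)·y/x. Set MRS = P_x/P_y.
Rearranging, P_y·y = (3/2)·P_x·x. Substituting into the budget gives P_x·x·(1 + (3/2)) = M.
Demand: x*(P_x,P_y,M) = 0.4·M/P_x and y* = 0.6·M/P_y.
At P_x=41.55, P_y=8, M=150: y* = 0.6·150/8 = 11.25.

y* = 11.25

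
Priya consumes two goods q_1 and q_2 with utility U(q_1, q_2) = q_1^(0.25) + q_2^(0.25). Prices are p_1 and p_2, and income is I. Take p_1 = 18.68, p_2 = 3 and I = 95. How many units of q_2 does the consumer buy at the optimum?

MU_q_1 ∝ q_1^(-0.75), MU_q_2 ∝ q_2^(-0.75), so MRS = (q_2/q_1)^(0.75) = p_1/p_2.
Hence q_2/q_1 = (p_1/p_2)^(1/(0.75)), i.e. raised to the 4/3 power.
With the ratio pinned down, the budget gives q_1* = I/(p_1 + p_2·(q_2/q_1)) and q_2* = (q_2/q_1)·q_1*.
Numerically q_2/q_1 = 11.455327, so q_1* = 95/(18.68 + 3·11.455327) = 1.7909 and q_2* = 11.455327·1.7909 = 20.5153.

q_2* = 20.5153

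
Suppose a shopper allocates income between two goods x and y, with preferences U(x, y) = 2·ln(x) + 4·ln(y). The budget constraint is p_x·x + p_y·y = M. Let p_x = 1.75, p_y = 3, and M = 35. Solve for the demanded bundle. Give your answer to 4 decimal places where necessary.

x* = 6.6667, y* = 7.7778

MU_x/MU_y = (2·y)/(4·x); tangency sets this equal to p_x/p_y.
Rearranging, p_y·y = 2·p_x·x. Substituting into the budget gives p_x·x·(1 + 2) = M.
Demand: x*(p_x,p_y,M) = 1/3·M/p_x and y* = 2/3·M/p_y.
At p_x=1.75, p_y=3, M=35: x* = 1/3·35/1.75 = 6.6667, y* = 7.7778.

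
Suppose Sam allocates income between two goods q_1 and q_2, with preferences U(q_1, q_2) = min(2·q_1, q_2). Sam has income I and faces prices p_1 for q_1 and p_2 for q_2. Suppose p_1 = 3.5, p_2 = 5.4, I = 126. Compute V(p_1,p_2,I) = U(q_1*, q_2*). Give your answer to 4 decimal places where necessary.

V = 17.6224

Leontief preferences: the optimum is at the kink where q_1/1 = q_2/2, i.e. q_2 = 2·q_1.
Budget: p_1·q_1 + p_2·2·q_1 = I, so (p_1 + 2·p_2)·q_1 = I.
Demand: q_1*(p_1,p_2,I) = I/(p_1 + 2·p_2), q_2* = 2·I/(p_1 + 2·p_2).
Here 3.5 + 2·5.4 = 14.3, giving q_1* = 8.8112 and q_2* = 17.6224.
Utility at the optimum: U(8.8112, 17.6224) = 17.6224.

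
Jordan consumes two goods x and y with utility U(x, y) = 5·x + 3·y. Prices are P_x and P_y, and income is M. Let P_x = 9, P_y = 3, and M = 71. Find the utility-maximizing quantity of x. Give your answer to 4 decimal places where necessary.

x* = 0

Linear utility — the consumer picks whichever good has higher MU/price: 5/9 = 0.5556 vs 3/3 = 1.
y gives more utility per dollar, so spend all income on y: y* = M/P_y, x* = 0.
Numerically: x* = 0, y* = 23.6667.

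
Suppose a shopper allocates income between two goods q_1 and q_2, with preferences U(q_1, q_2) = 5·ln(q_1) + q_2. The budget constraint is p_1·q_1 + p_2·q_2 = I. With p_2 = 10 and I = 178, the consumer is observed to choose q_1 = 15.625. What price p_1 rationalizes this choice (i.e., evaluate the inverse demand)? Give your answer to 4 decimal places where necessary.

p_1 = 3.2

MU_q_1 = 5/q_1, MU_q_2 = 1. Tangency: 5/q_1 = p_1/p_2.
So q_1*(p_1,p_2) = 5·p_2/p_1, independent of income; and q_2* = (I − 5·p_2)/p_2.
Set q_1* = 15.625 in the demand function and solve for p_1: p_1 = 3.2.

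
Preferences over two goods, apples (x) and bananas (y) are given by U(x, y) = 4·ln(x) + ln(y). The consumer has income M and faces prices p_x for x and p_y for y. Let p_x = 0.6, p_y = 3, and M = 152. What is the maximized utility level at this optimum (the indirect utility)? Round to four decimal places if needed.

MU_x/MU_y = (4·y)/(x); tangency sets this equal to p_x/p_y.
Rearranging, p_y·y = (1/4)·p_x·x. Substituting into the budget gives p_x·x·(1 + (1/4)) = M.
Demand: x*(p_x,p_y,M) = 0.8·M/p_x and y* = 0.2·M/p_y.
At p_x=0.6, p_y=3, M=152: x* = 0.8·152/0.6 = 202.6667, y* = 10.1333.
Utility at the optimum: U(202.6667, 10.1333) = 23.5621.

V = 23.5621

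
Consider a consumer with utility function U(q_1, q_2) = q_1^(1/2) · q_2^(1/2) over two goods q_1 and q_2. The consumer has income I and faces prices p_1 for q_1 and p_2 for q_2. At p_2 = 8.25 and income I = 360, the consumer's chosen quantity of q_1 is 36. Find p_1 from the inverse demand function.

MU_q_1/MU_q_2 = (0.5·q_2)/(0.5·q_1); tangency sets this equal to p_1/p_2.
Rearranging, p_2·q_2 = p_1·q_1. Substituting into the budget gives p_1·q_1·(1 + 1) = I.
Demand: q_1*(p_1,p_2,I) = 0.5·I/p_1 and q_2* = 0.5·I/p_2.
Set q_1* = 36 in the demand function and solve for p_1: p_1 = 5.

p_1 = 5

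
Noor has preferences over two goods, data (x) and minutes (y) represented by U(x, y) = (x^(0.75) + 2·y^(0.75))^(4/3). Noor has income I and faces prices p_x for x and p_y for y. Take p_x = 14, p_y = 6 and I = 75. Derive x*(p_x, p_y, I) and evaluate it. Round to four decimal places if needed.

x* = 0.0262

MU_x ∝ x^(-0.25), MU_y ∝ 2·y^(-0.25), so MRS = (1/2)·(y/x)^(0.25) = p_x/p_y.
Hence y/x = (2·p_x/p_y)^(1/(0.25)), i.e. raised to the 4 power.
Substitute y = (y/x)·x into the budget: x* = I/(p_x + p_y·(y/x)).
Numerically y/x = 474.271605, so x* = 75/(14 + 6·474.271605) = 0.0262.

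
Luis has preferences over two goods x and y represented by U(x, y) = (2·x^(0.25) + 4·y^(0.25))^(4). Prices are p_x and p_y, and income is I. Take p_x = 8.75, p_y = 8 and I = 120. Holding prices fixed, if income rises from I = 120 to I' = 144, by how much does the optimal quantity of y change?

MRS = MU_x/MU_y = (1/2)·(y/x)^(0.75). Set equal to p_x/p_y.
Hence y/x = (2·p_x/p_y)^(1/(0.75)), i.e. raised to the 4/3 power.
Substitute y = (y/x)·x into the budget: x* = I/(p_x + p_y·(y/x)).
Numerically y/x = 2.839645, so x* = 120/(8.75 + 8·2.839645) = 3.8135 and y* = 2.839645·3.8135 = 10.829.
At I' = 144: y* = 12.9948. Change: 12.9948 − 10.829 = 2.1658.

Δy* = 2.1658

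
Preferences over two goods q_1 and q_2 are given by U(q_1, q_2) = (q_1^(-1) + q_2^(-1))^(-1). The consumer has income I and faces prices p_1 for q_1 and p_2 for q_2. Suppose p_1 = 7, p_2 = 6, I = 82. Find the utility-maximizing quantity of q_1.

From the CES first-order condition, (q_2/q_1)^(2) = p_1/p_2.
Hence q_2/q_1 = (p_1/p_2)^(1/(2)), i.e. raised to the 0.5 power.
With the ratio pinned down, the budget gives q_1* = I/(p_1 + p_2·(q_2/q_1)) and q_2* = (q_2/q_1)·q_1*.
Numerically q_2/q_1 = 1.080123, so q_1* = 82/(7 + 6·1.080123) = 6.0828.

q_1* = 6.0828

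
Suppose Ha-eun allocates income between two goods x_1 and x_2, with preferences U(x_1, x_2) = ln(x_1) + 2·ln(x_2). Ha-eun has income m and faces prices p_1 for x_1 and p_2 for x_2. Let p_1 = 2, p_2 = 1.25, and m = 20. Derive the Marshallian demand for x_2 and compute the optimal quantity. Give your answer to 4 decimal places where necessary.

MU_x_1/MU_x_2 = (x_2)/(2·x_1); tangency sets this equal to p_1/p_2.
So p_2·x_2 = 2·p_1·x_1; combined with the budget, a share 1/3 of income goes to x_1.
Demand: x_1*(p_1,p_2,m) = 1/3·m/p_1 and x_2* = 2/3·m/p_2.
At p_1=2, p_2=1.25, m=20: x_2* = 2/3·20/1.25 = 10.6667.

x_2* = 10.6667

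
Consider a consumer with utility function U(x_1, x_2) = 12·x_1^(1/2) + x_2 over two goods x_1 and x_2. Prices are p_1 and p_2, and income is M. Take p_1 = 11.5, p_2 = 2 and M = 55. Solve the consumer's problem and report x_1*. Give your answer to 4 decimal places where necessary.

Solve: √x_1 = 6·p_2/p_1, so x_1*(p_1,p_2) = (6·p_2/p_1)², and x_2* = (M − p_1·x_1*)/p_2.
Plugging in: x_1* = (6·2/11.5)² = 1.0888.

x_1* = 1.0888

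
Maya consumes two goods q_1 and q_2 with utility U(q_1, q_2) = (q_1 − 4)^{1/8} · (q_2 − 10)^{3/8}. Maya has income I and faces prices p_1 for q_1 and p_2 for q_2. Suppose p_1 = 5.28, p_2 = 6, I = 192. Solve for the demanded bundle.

Let q_1' = q_1−4, q_2' = q_2−10. MRS = (1/3)·q_2'/q_1' = p_1/p_2.
Substituting into the budget: q_1* = 4 + 0.25·(I − 4·p_1 − 10·p_2)/p_1, and q_2* = 10 + 0.75·(…)/p_2.
Discretionary income = 192 − 4·5.28 − 10·6 = 110.88; q_1* = 4 + 0.25·110.88/5.28 = 9.25; q_2* = 10 + 0.75·110.88/6 = 23.86.

q_1* = 9.25, q_2* = 23.86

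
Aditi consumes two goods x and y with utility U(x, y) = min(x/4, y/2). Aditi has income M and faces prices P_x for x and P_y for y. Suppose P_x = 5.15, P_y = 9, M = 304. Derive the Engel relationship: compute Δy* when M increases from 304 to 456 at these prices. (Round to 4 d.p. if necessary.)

With perfect complements, no substitution: consume in ratio x:y = 4:2.
Budget: P_x·x + P_y·(1/2)·x = M, so (4·P_x + 2·P_y)·x = 4·M.
Demand: x*(P_x,P_y,M) = 4·M/(4·P_x + 2·P_y), y* = 2·M/(4·P_x + 2·P_y).
Here 4·5.15 + 2·9 = 38.6, giving y* = 15.7513.
At M' = 456: y* = 23.6269. Change: 23.6269 − 15.7513 = 7.8756.

Δy* = 7.8756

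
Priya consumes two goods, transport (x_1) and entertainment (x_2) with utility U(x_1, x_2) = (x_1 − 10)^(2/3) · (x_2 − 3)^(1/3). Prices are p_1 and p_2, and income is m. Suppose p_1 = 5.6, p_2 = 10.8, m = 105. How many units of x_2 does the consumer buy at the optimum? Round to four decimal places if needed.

x_2* = 3.5123

This is Cobb-Douglas in (x_1−10, x_2−3): tangency gives 2/3·p_2·(x_2−3) = 1/3·p_1·(x_1−10).
After buying the subsistence bundle (10, 3), a share 2/3 of the remaining income goes to x_1: x_1* = 10 + 2/3·(m − 10p_1 − 3p_2)/p_1.
Discretionary income = 105 − 10·5.6 − 3·10.8 = 16.6; x_2* = 3 + 1/3·16.6/10.8 = 3.5123.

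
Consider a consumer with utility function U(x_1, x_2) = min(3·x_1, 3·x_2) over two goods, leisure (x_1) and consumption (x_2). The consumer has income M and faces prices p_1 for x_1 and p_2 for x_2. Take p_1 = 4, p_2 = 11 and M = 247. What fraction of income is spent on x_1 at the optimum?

Here 3·4 + 3·11 = 45, giving x_1* = 16.4667 and x_2* = 16.4667.
Expenditure on x_1: 4·16.4667 = 65.8667; share = 0.2667.

share on x_1 = 0.2667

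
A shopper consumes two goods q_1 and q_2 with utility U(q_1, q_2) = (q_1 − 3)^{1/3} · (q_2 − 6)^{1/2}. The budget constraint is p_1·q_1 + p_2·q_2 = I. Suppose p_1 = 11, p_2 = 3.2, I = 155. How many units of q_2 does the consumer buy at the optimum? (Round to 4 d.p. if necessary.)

MRS = (2/3)·(q_2−6)/(q_1−3). Tangency with p_1/p_2 gives q_2−6 = (3/2)·(p_1/p_2)·(q_1−3).
Substituting into the budget: q_1* = 3 + 0.4·(I − 3·p_1 − 6·p_2)/p_1, and q_2* = 6 + 0.6·(…)/p_2.
Discretionary income = 155 − 3·11 − 6·3.2 = 102.8; q_2* = 6 + 0.6·102.8/3.2 = 25.275.

q_2* = 25.275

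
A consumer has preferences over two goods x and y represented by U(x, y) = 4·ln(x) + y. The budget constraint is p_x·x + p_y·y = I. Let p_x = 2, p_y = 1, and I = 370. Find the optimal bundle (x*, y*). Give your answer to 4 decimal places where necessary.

x* = 2, y* = 366

Set MRS = p_x/p_y: (4/x)/1 = p_x/p_y.
So x*(p_x,p_y) = 4·p_y/p_x, independent of income; and y* = (I − 4·p_y)/p_y.
At the given prices: x* = 4·1/2 = 2, and y* = 366.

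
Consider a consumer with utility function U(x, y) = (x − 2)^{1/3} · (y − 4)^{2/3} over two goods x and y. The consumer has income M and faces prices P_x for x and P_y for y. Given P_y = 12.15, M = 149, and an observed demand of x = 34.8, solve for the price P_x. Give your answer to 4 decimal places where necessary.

This is Cobb-Douglas in (x−2, y−4): tangency gives 1/3·P_y·(y−4) = 2/3·P_x·(x−2).
After buying the subsistence bundle (2, 4), a share 1/3 of the remaining income goes to x: x* = 2 + 1/3·(M − 2P_x − 4P_y)/P_x.
Set x* = 34.8 in the demand function and solve for P_x: P_x = 1.

P_x = 1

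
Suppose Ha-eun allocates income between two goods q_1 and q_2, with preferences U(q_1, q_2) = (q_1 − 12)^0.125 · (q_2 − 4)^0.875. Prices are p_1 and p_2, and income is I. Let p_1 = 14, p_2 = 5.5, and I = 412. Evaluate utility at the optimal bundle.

After buying the subsistence bundle (12, 4), a share 0.125 of the remaining income goes to q_1: q_1* = 12 + 0.125·(I − 12p_1 − 4p_2)/p_1.
Discretionary income = 412 − 12·14 − 4·5.5 = 222; q_1* = 12 + 0.125·222/14 = 13.9821; q_2* = 4 + 0.875·222/5.5 = 39.3182.
Utility at the optimum: U(13.9821, 39.3182) = 24.64.

V = 24.64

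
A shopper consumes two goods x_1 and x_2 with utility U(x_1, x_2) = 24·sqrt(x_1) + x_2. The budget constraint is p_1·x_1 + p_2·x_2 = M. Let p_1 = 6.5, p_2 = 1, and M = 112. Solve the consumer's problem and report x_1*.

x_1* = 3.4083

Set MRS = p_1/p_2: 12·x_1^(−1/2) = p_1/p_2.
Thus x_1* = (12·p_2/p_1)² — independent of M — with the rest of income spent on x_2.
Plugging in: x_1* = (12·1/6.5)² = 3.4083.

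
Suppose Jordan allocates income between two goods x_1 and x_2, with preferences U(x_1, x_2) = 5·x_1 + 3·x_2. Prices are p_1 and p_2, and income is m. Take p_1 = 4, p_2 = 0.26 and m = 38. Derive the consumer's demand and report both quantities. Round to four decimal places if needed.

x_1* = 0, x_2* = 146.1538

Linear utility — the consumer picks whichever good has higher MU/price: 5/4 = 1.25 vs 3/0.26 = 11.5385.
x_2 gives more utility per dollar, so spend all income on x_2: x_2* = m/p_2, x_1* = 0.
Numerically: x_1* = 0, x_2* = 146.1538.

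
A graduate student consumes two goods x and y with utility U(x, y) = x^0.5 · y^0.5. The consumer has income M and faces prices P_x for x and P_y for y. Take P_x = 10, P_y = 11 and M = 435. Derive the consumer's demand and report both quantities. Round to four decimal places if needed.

Tangency: MRS = y/x = P_x/P_y.
So 0.5·P_y·y = 0.5·P_x·x; combined with the budget, a share 0.5 of income goes to x.
Demand: x*(P_x,P_y,M) = 0.5·M/P_x and y* = 0.5·M/P_y.
At P_x=10, P_y=11, M=435: x* = 0.5·435/10 = 21.75, y* = 19.7727.

x* = 21.75, y* = 19.7727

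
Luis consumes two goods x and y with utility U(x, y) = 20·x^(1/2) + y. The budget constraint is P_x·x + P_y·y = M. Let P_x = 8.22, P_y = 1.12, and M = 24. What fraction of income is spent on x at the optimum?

MU_x = 10/√x, MU_y = 1. Tangency: 10/√x = P_x/P_y.
Thus x* = (10·P_y/P_x)² — independent of M — with the rest of income spent on y.
Plugging in: x* = (10·1.12/8.22)² = 1.8565, y* = 7.8033.
Expenditure on x: 8.22·1.8565 = 15.2603; share = 0.6358.

share on x = 0.6358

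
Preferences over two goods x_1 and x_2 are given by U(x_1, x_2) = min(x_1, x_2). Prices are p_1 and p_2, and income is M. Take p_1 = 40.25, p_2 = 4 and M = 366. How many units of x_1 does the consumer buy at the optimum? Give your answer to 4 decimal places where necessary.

x_1* = 8.2712

Leontief preferences: the optimum is at the kink where x_1/1 = x_2/1, i.e. x_2 = x_1.
Budget: p_1·x_1 + p_2·x_1 = M, so (p_1 + p_2)·x_1 = M.
Demand: x_1*(p_1,p_2,M) = M/(p_1 + p_2), x_2* = M/(p_1 + p_2).
Here 40.25 + 4 = 44.25, giving x_1* = 8.2712.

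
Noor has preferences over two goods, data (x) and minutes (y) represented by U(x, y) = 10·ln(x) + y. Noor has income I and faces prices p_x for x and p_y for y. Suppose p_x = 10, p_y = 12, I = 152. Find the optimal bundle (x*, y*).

MU_x = 10/x, MU_y = 1. Tangency: 10/x = p_x/p_y.
So x*(p_x,p_y) = 10·p_y/p_x, independent of income; and y* = (I − 10·p_y)/p_y.
At the given prices: x* = 10·12/10 = 12, and y* = 2.6667.

x* = 12, y* = 2.6667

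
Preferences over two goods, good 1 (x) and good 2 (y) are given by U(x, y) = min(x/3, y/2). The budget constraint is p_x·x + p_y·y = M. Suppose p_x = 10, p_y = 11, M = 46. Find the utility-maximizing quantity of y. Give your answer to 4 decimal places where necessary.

Leontief preferences: the optimum is at the kink where x/3 = y/2, i.e. y = (2/3)·x.
Budget: p_x·x + p_y·(2/3)·x = M, so (3·p_x + 2·p_y)·x = 3·M.
Demand: x*(p_x,p_y,M) = 3·M/(3·p_x + 2·p_y), y* = 2·M/(3·p_x + 2·p_y).
Here 3·10 + 2·11 = 52, giving y* = 1.7692.

y* = 1.7692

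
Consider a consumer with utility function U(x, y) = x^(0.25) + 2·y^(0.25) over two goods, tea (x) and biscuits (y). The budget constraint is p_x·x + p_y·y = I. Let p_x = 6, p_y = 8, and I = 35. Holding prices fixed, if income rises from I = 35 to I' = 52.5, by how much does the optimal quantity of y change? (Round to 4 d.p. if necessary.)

Δy* = 1.5225

Substitute y = (y/x)·x into the budget: x* = I/(p_x + p_y·(y/x)).
Numerically y/x = 1.717071, so x* = 35/(6 + 8·1.717071) = 1.7734 and y* = 1.717071·1.7734 = 3.045.
At I' = 52.5: y* = 4.5675. Change: 4.5675 − 3.045 = 1.5225.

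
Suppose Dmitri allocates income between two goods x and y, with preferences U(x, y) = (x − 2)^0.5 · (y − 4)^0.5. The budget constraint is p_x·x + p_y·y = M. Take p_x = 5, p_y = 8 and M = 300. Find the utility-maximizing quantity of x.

This is Cobb-Douglas in (x−2, y−4): tangency gives 0.5·p_y·(y−4) = 0.5·p_x·(x−2).
Substituting into the budget: x* = 2 + 0.5·(M − 2·p_x − 4·p_y)/p_x, and y* = 4 + 0.5·(…)/p_y.
Discretionary income = 300 − 2·5 − 4·8 = 258; x* = 2 + 0.5·258/5 = 27.8.

x* = 27.8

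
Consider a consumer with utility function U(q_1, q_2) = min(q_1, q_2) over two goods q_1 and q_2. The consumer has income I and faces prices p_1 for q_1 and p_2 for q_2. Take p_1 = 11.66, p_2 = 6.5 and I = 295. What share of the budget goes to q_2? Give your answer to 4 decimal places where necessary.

share on q_2 = 0.3579

Demand: q_1*(p_1,p_2,I) = I/(p_1 + p_2), q_2* = I/(p_1 + p_2).
Here 11.66 + 6.5 = 18.16, giving q_1* = 16.2445 and q_2* = 16.2445.
Expenditure on q_2: 6.5·16.2445 = 105.5892; share = 0.3579.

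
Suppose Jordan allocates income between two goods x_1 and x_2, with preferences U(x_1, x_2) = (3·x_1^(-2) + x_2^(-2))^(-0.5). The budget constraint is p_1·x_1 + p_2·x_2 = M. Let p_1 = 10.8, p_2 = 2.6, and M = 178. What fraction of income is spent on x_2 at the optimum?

With the ratio pinned down, the budget gives x_1* = M/(p_1 + p_2·(x_2/x_1)) and x_2* = (x_2/x_1)·x_1*.
Numerically x_2/x_1 = 1.114576, so x_1* = 178/(10.8 + 2.6·1.114576) = 12.9947 and x_2* = 1.114576·12.9947 = 14.4836.
Expenditure on x_2: 2.6·14.4836 = 37.6573; share = 0.2116.

share on x_2 = 0.2116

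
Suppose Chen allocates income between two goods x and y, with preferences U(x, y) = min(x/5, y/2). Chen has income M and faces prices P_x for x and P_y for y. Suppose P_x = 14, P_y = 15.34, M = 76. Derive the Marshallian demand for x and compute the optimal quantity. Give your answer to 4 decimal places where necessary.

x* = 3.7743

With perfect complements, no substitution: consume in ratio x:y = 5:2.
Budget: P_x·x + P_y·(2/5)·x = M, so (5·P_x + 2·P_y)·x = 5·M.
Demand: x*(P_x,P_y,M) = 5·M/(5·P_x + 2·P_y), y* = 2·M/(5·P_x + 2·P_y).
Here 5·14 + 2·15.34 = 100.68, giving x* = 3.7743.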